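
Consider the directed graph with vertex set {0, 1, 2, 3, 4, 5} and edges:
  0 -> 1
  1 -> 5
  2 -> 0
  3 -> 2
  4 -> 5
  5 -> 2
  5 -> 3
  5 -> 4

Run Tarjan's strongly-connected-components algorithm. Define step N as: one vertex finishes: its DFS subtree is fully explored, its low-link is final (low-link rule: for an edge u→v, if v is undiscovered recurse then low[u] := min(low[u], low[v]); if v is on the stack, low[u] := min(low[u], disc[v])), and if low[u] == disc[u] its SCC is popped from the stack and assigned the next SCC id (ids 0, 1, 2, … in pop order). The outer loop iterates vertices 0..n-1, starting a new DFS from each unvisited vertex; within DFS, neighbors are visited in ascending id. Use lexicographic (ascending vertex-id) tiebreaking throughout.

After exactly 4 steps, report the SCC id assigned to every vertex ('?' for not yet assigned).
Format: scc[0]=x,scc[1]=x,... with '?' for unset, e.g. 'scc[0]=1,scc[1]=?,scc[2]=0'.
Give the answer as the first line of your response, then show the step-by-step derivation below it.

scc[0]=?,scc[1]=?,scc[2]=?,scc[3]=?,scc[4]=?,scc[5]=?

step 1: low=(low[0]=0,low[1]=1,low[2]=0,low[3]=?,low[4]=?,low[5]=2); scc=(scc[0]=?,scc[1]=?,scc[2]=?,scc[3]=?,scc[4]=?,scc[5]=?)
step 2: low=(low[0]=0,low[1]=1,low[2]=0,low[3]=3,low[4]=?,low[5]=0); scc=(scc[0]=?,scc[1]=?,scc[2]=?,scc[3]=?,scc[4]=?,scc[5]=?)
step 3: low=(low[0]=0,low[1]=1,low[2]=0,low[3]=3,low[4]=2,low[5]=0); scc=(scc[0]=?,scc[1]=?,scc[2]=?,scc[3]=?,scc[4]=?,scc[5]=?)
step 4: low=(low[0]=0,low[1]=1,low[2]=0,low[3]=3,low[4]=2,low[5]=0); scc=(scc[0]=?,scc[1]=?,scc[2]=?,scc[3]=?,scc[4]=?,scc[5]=?)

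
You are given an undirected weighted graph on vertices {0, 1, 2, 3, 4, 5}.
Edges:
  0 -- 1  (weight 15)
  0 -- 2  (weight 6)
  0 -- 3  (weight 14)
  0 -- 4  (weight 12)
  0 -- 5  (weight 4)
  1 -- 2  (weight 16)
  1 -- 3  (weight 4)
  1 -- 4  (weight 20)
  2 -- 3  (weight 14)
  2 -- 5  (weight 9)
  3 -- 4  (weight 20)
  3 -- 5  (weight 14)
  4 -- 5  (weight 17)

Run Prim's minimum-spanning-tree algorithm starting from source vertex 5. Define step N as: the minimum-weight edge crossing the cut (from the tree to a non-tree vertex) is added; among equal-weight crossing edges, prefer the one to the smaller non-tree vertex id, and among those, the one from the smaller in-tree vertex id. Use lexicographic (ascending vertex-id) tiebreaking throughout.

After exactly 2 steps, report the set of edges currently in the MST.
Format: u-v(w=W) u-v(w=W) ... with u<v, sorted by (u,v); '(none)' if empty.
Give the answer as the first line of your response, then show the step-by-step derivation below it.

0-2(w=6) 0-5(w=4)

step 1: add edge 0-5 (w=4); MST = {0-5(w=4)}
step 2: add edge 0-2 (w=6); MST = {0-2(w=6) 0-5(w=4)}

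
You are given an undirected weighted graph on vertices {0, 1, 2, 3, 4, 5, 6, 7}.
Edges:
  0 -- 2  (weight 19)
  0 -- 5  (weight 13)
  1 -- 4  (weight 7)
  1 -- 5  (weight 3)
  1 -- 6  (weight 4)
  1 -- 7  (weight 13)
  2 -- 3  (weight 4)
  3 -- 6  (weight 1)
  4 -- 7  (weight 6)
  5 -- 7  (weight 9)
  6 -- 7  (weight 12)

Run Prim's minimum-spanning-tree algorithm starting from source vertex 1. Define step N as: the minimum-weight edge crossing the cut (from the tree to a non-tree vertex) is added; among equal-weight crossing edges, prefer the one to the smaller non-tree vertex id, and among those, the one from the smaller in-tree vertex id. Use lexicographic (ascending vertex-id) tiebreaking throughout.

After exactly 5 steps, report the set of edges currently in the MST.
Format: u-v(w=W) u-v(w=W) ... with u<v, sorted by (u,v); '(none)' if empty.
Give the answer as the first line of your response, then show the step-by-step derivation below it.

1-4(w=7) 1-5(w=3) 1-6(w=4) 2-3(w=4) 3-6(w=1)

step 1: add edge 1-5 (w=3); MST = {1-5(w=3)}
step 2: add edge 1-6 (w=4); MST = {1-5(w=3) 1-6(w=4)}
step 3: add edge 3-6 (w=1); MST = {1-5(w=3) 1-6(w=4) 3-6(w=1)}
step 4: add edge 2-3 (w=4); MST = {1-5(w=3) 1-6(w=4) 2-3(w=4) 3-6(w=1)}
step 5: add edge 1-4 (w=7); MST = {1-4(w=7) 1-5(w=3) 1-6(w=4) 2-3(w=4) 3-6(w=1)}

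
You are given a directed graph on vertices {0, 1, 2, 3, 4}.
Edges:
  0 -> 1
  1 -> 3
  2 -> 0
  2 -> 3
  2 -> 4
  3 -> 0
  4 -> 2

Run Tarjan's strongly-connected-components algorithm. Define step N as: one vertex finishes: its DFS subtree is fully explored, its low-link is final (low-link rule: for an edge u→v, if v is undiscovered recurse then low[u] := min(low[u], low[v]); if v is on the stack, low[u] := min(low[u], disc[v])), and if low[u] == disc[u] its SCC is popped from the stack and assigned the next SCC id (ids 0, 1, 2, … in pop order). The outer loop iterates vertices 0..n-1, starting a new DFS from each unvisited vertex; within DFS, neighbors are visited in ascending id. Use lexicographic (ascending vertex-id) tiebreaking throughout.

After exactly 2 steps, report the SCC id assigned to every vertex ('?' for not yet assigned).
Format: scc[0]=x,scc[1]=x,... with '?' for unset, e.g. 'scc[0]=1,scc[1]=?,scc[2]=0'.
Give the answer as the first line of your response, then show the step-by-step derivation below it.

scc[0]=?,scc[1]=?,scc[2]=?,scc[3]=?,scc[4]=?

step 1: low=(low[0]=0,low[1]=1,low[2]=?,low[3]=0,low[4]=?); scc=(scc[0]=?,scc[1]=?,scc[2]=?,scc[3]=?,scc[4]=?)
step 2: low=(low[0]=0,low[1]=0,low[2]=?,low[3]=0,low[4]=?); scc=(scc[0]=?,scc[1]=?,scc[2]=?,scc[3]=?,scc[4]=?)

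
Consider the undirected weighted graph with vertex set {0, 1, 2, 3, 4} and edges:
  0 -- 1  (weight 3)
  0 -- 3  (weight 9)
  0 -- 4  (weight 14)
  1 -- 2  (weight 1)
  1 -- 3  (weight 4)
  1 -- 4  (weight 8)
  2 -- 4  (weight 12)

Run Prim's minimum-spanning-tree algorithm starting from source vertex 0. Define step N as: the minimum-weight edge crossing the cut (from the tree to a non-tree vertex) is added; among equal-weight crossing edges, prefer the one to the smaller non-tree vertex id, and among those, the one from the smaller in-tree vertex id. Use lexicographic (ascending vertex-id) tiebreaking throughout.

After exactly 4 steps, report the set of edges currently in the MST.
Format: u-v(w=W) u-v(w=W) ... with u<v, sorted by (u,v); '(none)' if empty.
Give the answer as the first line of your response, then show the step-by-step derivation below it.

0-1(w=3) 1-2(w=1) 1-3(w=4) 1-4(w=8)

step 1: add edge 0-1 (w=3); MST = {0-1(w=3)}
step 2: add edge 1-2 (w=1); MST = {0-1(w=3) 1-2(w=1)}
step 3: add edge 1-3 (w=4); MST = {0-1(w=3) 1-2(w=1) 1-3(w=4)}
step 4: add edge 1-4 (w=8); MST = {0-1(w=3) 1-2(w=1) 1-3(w=4) 1-4(w=8)}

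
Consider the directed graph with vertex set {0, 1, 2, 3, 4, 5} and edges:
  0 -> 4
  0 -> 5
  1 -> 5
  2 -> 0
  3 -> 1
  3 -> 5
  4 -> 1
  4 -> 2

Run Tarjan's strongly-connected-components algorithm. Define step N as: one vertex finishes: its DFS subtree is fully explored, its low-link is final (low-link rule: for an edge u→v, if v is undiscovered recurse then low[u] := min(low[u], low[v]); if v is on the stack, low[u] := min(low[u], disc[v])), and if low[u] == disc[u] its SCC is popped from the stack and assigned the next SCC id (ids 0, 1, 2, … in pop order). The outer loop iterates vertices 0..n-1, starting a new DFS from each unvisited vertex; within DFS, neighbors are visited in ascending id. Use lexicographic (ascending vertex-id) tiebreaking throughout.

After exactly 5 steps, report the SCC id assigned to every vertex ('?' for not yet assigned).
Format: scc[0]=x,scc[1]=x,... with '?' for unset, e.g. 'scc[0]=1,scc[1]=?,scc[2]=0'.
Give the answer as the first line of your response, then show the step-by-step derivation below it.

scc[0]=2,scc[1]=1,scc[2]=2,scc[3]=?,scc[4]=2,scc[5]=0

step 1: low=(low[0]=0,low[1]=2,low[2]=?,low[3]=?,low[4]=1,low[5]=3); scc=(scc[0]=?,scc[1]=?,scc[2]=?,scc[3]=?,scc[4]=?,scc[5]=0)
step 2: low=(low[0]=0,low[1]=2,low[2]=?,low[3]=?,low[4]=1,low[5]=3); scc=(scc[0]=?,scc[1]=1,scc[2]=?,scc[3]=?,scc[4]=?,scc[5]=0)
step 3: low=(low[0]=0,low[1]=2,low[2]=0,low[3]=?,low[4]=1,low[5]=3); scc=(scc[0]=?,scc[1]=1,scc[2]=?,scc[3]=?,scc[4]=?,scc[5]=0)
step 4: low=(low[0]=0,low[1]=2,low[2]=0,low[3]=?,low[4]=0,low[5]=3); scc=(scc[0]=?,scc[1]=1,scc[2]=?,scc[3]=?,scc[4]=?,scc[5]=0)
step 5: low=(low[0]=0,low[1]=2,low[2]=0,low[3]=?,low[4]=0,low[5]=3); scc=(scc[0]=2,scc[1]=1,scc[2]=2,scc[3]=?,scc[4]=2,scc[5]=0)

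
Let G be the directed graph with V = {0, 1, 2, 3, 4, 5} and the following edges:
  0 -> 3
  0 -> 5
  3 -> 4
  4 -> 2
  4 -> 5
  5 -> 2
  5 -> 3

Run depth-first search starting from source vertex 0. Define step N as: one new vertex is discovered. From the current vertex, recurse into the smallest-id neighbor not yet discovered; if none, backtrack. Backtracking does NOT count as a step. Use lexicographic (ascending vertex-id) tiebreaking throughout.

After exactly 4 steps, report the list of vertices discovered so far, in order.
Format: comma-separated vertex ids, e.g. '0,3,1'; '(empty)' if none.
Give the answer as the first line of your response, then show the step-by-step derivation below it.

0,3,4,2

step 1: discover 0; path=0; order=0
step 2: discover 3; path=0>3; order=0,3
step 3: discover 4; path=0>3>4; order=0,3,4
step 4: discover 2; path=0>3>4>2; order=0,3,4,2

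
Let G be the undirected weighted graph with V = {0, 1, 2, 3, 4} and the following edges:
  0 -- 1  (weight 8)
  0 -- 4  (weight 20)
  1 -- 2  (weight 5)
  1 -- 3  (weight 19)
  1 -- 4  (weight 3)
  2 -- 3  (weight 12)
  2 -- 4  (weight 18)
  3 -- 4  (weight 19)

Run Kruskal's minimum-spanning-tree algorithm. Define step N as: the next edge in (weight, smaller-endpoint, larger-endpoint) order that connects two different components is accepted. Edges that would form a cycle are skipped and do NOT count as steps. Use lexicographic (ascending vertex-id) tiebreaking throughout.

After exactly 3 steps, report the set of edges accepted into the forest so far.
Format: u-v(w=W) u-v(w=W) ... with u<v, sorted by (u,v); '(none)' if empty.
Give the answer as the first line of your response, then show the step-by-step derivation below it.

0-1(w=8) 1-2(w=5) 1-4(w=3)

step 1: add edge 1-4 (w=3); MST = {1-4(w=3)}
step 2: add edge 1-2 (w=5); MST = {1-2(w=5) 1-4(w=3)}
step 3: add edge 0-1 (w=8); MST = {0-1(w=8) 1-2(w=5) 1-4(w=3)}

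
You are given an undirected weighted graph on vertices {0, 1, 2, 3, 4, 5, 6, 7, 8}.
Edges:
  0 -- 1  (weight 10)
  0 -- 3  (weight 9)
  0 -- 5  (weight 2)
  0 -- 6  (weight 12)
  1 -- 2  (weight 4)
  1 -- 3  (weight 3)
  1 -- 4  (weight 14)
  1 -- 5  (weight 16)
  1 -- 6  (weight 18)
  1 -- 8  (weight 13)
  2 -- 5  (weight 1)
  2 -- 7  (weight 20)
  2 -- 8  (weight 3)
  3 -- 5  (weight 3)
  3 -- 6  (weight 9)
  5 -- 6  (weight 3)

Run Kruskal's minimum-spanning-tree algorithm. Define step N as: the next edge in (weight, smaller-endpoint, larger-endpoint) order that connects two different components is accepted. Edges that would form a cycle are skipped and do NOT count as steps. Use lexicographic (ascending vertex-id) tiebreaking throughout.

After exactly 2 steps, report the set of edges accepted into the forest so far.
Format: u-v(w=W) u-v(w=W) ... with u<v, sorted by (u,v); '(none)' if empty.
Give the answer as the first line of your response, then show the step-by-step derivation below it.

0-5(w=2) 2-5(w=1)

step 1: add edge 2-5 (w=1); MST = {2-5(w=1)}
step 2: add edge 0-5 (w=2); MST = {0-5(w=2) 2-5(w=1)}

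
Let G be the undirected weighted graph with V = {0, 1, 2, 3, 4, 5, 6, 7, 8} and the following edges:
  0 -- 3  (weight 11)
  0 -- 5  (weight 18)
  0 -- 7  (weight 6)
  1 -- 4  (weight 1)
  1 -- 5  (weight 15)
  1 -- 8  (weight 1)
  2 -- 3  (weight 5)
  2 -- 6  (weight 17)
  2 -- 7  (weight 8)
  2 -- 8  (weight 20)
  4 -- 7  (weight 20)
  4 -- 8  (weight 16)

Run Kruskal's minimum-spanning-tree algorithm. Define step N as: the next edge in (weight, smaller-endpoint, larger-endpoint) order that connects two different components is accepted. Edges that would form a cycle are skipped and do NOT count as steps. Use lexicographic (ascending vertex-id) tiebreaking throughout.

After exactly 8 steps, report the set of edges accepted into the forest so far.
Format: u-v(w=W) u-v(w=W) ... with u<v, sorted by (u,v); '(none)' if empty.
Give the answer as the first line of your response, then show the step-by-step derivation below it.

0-5(w=18) 0-7(w=6) 1-4(w=1) 1-5(w=15) 1-8(w=1) 2-3(w=5) 2-6(w=17) 2-7(w=8)

step 1: add edge 1-4 (w=1); MST = {1-4(w=1)}
step 2: add edge 1-8 (w=1); MST = {1-4(w=1) 1-8(w=1)}
step 3: add edge 2-3 (w=5); MST = {1-4(w=1) 1-8(w=1) 2-3(w=5)}
step 4: add edge 0-7 (w=6); MST = {0-7(w=6) 1-4(w=1) 1-8(w=1) 2-3(w=5)}
step 5: add edge 2-7 (w=8); MST = {0-7(w=6) 1-4(w=1) 1-8(w=1) 2-3(w=5) 2-7(w=8)}
step 6: add edge 1-5 (w=15); MST = {0-7(w=6) 1-4(w=1) 1-5(w=15) 1-8(w=1) 2-3(w=5) 2-7(w=8)}
step 7: add edge 2-6 (w=17); MST = {0-7(w=6) 1-4(w=1) 1-5(w=15) 1-8(w=1) 2-3(w=5) 2-6(w=17) 2-7(w=8)}
step 8: add edge 0-5 (w=18); MST = {0-5(w=18) 0-7(w=6) 1-4(w=1) 1-5(w=15) 1-8(w=1) 2-3(w=5) 2-6(w=17) 2-7(w=8)}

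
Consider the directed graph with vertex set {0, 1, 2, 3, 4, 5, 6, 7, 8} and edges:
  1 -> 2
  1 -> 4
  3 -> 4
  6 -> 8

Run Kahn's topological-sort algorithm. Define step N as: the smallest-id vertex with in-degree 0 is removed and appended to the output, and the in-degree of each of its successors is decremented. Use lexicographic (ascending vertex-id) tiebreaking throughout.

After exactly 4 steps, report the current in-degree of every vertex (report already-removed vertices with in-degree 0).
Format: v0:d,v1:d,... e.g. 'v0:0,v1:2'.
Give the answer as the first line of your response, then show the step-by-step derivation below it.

v0:0,v1:0,v2:0,v3:0,v4:0,v5:0,v6:0,v7:0,v8:1

step 1: output 0; order=[0]; indeg=(0,0,1,0,2,0,0,0,1)
step 2: output 1; order=[0,1]; indeg=(0,0,0,0,1,0,0,0,1)
step 3: output 2; order=[0,1,2]; indeg=(0,0,0,0,1,0,0,0,1)
step 4: output 3; order=[0,1,2,3]; indeg=(0,0,0,0,0,0,0,0,1)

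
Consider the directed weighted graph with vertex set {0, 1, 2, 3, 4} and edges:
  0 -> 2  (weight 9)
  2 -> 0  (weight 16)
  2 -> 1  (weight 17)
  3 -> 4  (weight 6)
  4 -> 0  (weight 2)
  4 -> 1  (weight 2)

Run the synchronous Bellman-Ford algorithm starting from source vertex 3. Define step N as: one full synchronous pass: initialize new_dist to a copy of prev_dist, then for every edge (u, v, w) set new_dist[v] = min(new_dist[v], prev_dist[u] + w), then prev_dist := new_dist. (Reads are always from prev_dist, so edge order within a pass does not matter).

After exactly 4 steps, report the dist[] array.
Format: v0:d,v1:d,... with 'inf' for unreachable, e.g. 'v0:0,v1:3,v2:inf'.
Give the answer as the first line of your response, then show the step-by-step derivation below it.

v0:8,v1:8,v2:17,v3:0,v4:6

step 1: dist = v0:inf,v1:inf,v2:inf,v3:0,v4:6
step 2: dist = v0:8,v1:8,v2:inf,v3:0,v4:6
step 3: dist = v0:8,v1:8,v2:17,v3:0,v4:6
step 4: dist = v0:8,v1:8,v2:17,v3:0,v4:6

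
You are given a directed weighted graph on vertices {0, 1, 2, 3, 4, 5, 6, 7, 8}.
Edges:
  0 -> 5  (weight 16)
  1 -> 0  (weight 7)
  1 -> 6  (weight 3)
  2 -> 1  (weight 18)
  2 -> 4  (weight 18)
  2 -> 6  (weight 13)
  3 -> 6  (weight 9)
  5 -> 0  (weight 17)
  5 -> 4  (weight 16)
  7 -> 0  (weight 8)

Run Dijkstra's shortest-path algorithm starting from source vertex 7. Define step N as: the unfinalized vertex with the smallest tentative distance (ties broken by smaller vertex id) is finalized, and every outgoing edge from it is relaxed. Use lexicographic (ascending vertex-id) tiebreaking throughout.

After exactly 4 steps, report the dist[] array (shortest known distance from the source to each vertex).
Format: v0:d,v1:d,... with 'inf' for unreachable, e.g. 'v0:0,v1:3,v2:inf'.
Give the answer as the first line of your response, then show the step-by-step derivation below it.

v0:8,v1:inf,v2:inf,v3:inf,v4:40,v5:24,v6:inf,v7:0,v8:inf

step 1: dist = v0:8,v1:inf,v2:inf,v3:inf,v4:inf,v5:inf,v6:inf,v7:0,v8:inf
step 2: dist = v0:8,v1:inf,v2:inf,v3:inf,v4:inf,v5:24,v6:inf,v7:0,v8:inf
step 3: dist = v0:8,v1:inf,v2:inf,v3:inf,v4:40,v5:24,v6:inf,v7:0,v8:inf
step 4: dist = v0:8,v1:inf,v2:inf,v3:inf,v4:40,v5:24,v6:inf,v7:0,v8:inf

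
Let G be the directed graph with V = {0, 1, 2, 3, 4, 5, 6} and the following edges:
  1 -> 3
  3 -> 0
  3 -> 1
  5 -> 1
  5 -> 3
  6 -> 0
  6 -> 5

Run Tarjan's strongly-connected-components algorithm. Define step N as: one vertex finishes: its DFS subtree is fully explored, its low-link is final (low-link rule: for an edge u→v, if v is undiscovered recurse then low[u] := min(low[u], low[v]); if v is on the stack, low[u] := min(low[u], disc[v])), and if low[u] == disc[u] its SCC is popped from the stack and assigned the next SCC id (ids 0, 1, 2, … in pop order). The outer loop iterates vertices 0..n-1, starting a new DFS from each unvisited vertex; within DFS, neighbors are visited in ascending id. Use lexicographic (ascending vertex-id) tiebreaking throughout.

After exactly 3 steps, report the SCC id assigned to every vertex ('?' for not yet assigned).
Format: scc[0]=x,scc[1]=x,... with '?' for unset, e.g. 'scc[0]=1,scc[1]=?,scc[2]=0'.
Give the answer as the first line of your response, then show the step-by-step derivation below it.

scc[0]=0,scc[1]=1,scc[2]=?,scc[3]=1,scc[4]=?,scc[5]=?,scc[6]=?

step 1: low=(low[0]=0,low[1]=?,low[2]=?,low[3]=?,low[4]=?,low[5]=?,low[6]=?); scc=(scc[0]=0,scc[1]=?,scc[2]=?,scc[3]=?,scc[4]=?,scc[5]=?,scc[6]=?)
step 2: low=(low[0]=0,low[1]=1,low[2]=?,low[3]=1,low[4]=?,low[5]=?,low[6]=?); scc=(scc[0]=0,scc[1]=?,scc[2]=?,scc[3]=?,scc[4]=?,scc[5]=?,scc[6]=?)
step 3: low=(low[0]=0,low[1]=1,low[2]=?,low[3]=1,low[4]=?,low[5]=?,low[6]=?); scc=(scc[0]=0,scc[1]=1,scc[2]=?,scc[3]=1,scc[4]=?,scc[5]=?,scc[6]=?)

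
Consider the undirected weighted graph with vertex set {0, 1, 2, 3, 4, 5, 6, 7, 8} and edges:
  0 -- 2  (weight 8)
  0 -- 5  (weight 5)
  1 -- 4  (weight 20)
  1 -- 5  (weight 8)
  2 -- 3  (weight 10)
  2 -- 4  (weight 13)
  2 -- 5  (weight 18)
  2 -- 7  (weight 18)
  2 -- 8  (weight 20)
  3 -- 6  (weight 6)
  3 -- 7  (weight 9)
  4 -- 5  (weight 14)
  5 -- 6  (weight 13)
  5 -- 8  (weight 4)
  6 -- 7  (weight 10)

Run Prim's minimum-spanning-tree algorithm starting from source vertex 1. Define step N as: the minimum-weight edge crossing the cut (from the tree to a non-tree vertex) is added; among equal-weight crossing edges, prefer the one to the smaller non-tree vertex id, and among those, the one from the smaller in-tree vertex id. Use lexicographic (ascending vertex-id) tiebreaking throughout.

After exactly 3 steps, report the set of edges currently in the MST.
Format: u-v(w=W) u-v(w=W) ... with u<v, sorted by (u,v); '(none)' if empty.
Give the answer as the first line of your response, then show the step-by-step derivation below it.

0-5(w=5) 1-5(w=8) 5-8(w=4)

step 1: add edge 1-5 (w=8); MST = {1-5(w=8)}
step 2: add edge 5-8 (w=4); MST = {1-5(w=8) 5-8(w=4)}
step 3: add edge 0-5 (w=5); MST = {0-5(w=5) 1-5(w=8) 5-8(w=4)}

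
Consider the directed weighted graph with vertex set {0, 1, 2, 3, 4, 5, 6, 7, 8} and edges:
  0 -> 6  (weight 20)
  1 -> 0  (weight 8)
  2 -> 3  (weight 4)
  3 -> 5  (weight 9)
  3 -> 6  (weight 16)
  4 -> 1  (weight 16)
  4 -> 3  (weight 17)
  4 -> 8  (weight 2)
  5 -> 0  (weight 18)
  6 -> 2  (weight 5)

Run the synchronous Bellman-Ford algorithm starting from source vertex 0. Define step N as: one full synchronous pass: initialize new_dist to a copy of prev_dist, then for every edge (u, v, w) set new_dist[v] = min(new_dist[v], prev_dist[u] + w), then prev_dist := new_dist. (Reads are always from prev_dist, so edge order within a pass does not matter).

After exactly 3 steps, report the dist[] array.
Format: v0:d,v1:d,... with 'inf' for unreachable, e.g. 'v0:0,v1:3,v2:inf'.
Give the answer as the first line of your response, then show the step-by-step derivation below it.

v0:0,v1:inf,v2:25,v3:29,v4:inf,v5:inf,v6:20,v7:inf,v8:inf

step 1: dist = v0:0,v1:inf,v2:inf,v3:inf,v4:inf,v5:inf,v6:20,v7:inf,v8:inf
step 2: dist = v0:0,v1:inf,v2:25,v3:inf,v4:inf,v5:inf,v6:20,v7:inf,v8:inf
step 3: dist = v0:0,v1:inf,v2:25,v3:29,v4:inf,v5:inf,v6:20,v7:inf,v8:inf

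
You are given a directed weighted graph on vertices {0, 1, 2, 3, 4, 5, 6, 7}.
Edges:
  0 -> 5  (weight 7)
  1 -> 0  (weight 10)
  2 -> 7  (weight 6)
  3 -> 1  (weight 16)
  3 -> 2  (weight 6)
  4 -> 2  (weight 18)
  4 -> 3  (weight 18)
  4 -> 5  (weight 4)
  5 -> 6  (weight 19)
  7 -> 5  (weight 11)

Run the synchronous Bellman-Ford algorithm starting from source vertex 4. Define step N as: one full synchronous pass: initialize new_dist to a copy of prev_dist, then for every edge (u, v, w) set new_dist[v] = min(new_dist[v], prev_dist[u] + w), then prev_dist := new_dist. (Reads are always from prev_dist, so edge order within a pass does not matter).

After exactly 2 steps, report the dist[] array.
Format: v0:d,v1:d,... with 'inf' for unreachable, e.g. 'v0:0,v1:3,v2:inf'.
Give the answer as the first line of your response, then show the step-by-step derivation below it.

v0:inf,v1:34,v2:18,v3:18,v4:0,v5:4,v6:23,v7:24

step 1: dist = v0:inf,v1:inf,v2:18,v3:18,v4:0,v5:4,v6:inf,v7:inf
step 2: dist = v0:inf,v1:34,v2:18,v3:18,v4:0,v5:4,v6:23,v7:24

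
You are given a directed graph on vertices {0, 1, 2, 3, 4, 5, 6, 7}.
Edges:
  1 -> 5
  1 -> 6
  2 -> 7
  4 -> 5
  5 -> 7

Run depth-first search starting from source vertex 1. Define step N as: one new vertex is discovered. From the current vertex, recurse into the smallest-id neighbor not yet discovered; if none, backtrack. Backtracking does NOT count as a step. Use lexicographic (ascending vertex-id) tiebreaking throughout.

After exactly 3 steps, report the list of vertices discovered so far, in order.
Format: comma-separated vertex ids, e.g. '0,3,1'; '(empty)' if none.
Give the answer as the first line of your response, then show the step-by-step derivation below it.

1,5,7

step 1: discover 1; path=1; order=1
step 2: discover 5; path=1>5; order=1,5
step 3: discover 7; path=1>5>7; order=1,5,7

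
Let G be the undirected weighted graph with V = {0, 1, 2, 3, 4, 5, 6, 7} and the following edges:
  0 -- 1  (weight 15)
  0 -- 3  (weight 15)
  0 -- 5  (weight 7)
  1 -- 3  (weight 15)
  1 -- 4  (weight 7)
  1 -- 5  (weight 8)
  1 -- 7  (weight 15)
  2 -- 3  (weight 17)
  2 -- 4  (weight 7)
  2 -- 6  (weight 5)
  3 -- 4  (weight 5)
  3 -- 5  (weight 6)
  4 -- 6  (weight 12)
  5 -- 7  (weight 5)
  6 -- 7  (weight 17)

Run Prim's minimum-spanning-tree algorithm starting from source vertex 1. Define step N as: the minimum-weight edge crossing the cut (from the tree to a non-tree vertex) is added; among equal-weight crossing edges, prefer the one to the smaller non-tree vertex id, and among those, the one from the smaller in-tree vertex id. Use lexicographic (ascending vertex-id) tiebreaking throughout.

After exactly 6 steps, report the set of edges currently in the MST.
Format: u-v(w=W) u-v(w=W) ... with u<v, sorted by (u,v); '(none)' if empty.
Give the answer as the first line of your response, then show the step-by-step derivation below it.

0-5(w=7) 1-4(w=7) 2-4(w=7) 3-4(w=5) 3-5(w=6) 5-7(w=5)

step 1: add edge 1-4 (w=7); MST = {1-4(w=7)}
step 2: add edge 3-4 (w=5); MST = {1-4(w=7) 3-4(w=5)}
step 3: add edge 3-5 (w=6); MST = {1-4(w=7) 3-4(w=5) 3-5(w=6)}
step 4: add edge 5-7 (w=5); MST = {1-4(w=7) 3-4(w=5) 3-5(w=6) 5-7(w=5)}
step 5: add edge 0-5 (w=7); MST = {0-5(w=7) 1-4(w=7) 3-4(w=5) 3-5(w=6) 5-7(w=5)}
step 6: add edge 2-4 (w=7); MST = {0-5(w=7) 1-4(w=7) 2-4(w=7) 3-4(w=5) 3-5(w=6) 5-7(w=5)}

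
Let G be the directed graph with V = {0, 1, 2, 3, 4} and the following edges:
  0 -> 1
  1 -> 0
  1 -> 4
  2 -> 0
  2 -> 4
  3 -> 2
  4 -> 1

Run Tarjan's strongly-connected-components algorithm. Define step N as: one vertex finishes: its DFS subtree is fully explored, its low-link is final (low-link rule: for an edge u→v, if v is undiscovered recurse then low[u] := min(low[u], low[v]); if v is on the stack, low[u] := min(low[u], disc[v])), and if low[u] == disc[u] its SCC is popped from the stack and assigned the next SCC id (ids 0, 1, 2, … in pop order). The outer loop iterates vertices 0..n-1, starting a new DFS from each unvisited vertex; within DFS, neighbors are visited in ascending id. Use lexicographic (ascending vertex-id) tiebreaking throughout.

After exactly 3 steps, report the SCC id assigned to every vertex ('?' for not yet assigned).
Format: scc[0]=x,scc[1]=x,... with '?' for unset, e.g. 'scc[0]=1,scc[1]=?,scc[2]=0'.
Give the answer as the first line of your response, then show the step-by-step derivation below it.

scc[0]=0,scc[1]=0,scc[2]=?,scc[3]=?,scc[4]=0

step 1: low=(low[0]=0,low[1]=0,low[2]=?,low[3]=?,low[4]=1); scc=(scc[0]=?,scc[1]=?,scc[2]=?,scc[3]=?,scc[4]=?)
step 2: low=(low[0]=0,low[1]=0,low[2]=?,low[3]=?,low[4]=1); scc=(scc[0]=?,scc[1]=?,scc[2]=?,scc[3]=?,scc[4]=?)
step 3: low=(low[0]=0,low[1]=0,low[2]=?,low[3]=?,low[4]=1); scc=(scc[0]=0,scc[1]=0,scc[2]=?,scc[3]=?,scc[4]=0)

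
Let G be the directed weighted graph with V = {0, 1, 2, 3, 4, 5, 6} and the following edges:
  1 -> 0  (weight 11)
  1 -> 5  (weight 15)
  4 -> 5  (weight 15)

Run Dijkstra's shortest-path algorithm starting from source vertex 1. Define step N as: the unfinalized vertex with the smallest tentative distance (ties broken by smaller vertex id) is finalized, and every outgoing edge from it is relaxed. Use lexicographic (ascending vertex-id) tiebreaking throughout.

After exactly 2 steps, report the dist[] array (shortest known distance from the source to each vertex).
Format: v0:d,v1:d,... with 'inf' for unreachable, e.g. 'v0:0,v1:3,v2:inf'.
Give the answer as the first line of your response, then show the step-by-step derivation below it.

v0:11,v1:0,v2:inf,v3:inf,v4:inf,v5:15,v6:inf

step 1: dist = v0:11,v1:0,v2:inf,v3:inf,v4:inf,v5:15,v6:inf
step 2: dist = v0:11,v1:0,v2:inf,v3:inf,v4:inf,v5:15,v6:inf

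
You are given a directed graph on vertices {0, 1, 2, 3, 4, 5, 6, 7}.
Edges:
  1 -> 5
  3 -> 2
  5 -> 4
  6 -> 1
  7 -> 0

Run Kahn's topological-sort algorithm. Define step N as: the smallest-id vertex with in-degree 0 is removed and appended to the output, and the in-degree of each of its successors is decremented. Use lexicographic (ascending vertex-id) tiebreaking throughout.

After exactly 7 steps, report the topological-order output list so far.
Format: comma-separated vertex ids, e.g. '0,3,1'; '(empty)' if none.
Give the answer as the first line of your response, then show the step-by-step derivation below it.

3,2,6,1,5,4,7

step 1: output 3; order=[3]; indeg=(1,1,0,0,1,1,0,0)
step 2: output 2; order=[3,2]; indeg=(1,1,0,0,1,1,0,0)
step 3: output 6; order=[3,2,6]; indeg=(1,0,0,0,1,1,0,0)
step 4: output 1; order=[3,2,6,1]; indeg=(1,0,0,0,1,0,0,0)
step 5: output 5; order=[3,2,6,1,5]; indeg=(1,0,0,0,0,0,0,0)
step 6: output 4; order=[3,2,6,1,5,4]; indeg=(1,0,0,0,0,0,0,0)
step 7: output 7; order=[3,2,6,1,5,4,7]; indeg=(0,0,0,0,0,0,0,0)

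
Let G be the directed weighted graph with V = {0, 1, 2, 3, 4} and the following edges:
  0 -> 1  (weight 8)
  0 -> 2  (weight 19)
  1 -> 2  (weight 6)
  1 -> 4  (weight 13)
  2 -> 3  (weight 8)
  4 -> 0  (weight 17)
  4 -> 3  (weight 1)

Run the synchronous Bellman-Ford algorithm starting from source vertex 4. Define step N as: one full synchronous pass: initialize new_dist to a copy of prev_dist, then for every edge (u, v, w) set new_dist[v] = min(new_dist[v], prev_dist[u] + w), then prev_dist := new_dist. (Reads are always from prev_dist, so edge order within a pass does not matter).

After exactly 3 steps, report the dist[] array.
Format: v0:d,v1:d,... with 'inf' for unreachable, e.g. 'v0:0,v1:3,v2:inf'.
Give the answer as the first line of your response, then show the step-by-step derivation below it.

v0:17,v1:25,v2:31,v3:1,v4:0

step 1: dist = v0:17,v1:inf,v2:inf,v3:1,v4:0
step 2: dist = v0:17,v1:25,v2:36,v3:1,v4:0
step 3: dist = v0:17,v1:25,v2:31,v3:1,v4:0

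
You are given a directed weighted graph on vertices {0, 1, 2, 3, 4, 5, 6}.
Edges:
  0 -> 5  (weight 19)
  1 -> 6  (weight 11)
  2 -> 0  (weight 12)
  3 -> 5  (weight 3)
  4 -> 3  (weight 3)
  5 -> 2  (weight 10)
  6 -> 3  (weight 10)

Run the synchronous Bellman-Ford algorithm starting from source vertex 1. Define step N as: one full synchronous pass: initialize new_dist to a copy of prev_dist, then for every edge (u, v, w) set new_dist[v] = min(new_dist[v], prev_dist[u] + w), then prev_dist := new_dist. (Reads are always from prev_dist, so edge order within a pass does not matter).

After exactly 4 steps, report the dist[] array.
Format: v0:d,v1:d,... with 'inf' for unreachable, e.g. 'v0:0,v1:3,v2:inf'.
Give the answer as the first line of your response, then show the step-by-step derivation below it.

v0:inf,v1:0,v2:34,v3:21,v4:inf,v5:24,v6:11

step 1: dist = v0:inf,v1:0,v2:inf,v3:inf,v4:inf,v5:inf,v6:11
step 2: dist = v0:inf,v1:0,v2:inf,v3:21,v4:inf,v5:inf,v6:11
step 3: dist = v0:inf,v1:0,v2:inf,v3:21,v4:inf,v5:24,v6:11
step 4: dist = v0:inf,v1:0,v2:34,v3:21,v4:inf,v5:24,v6:11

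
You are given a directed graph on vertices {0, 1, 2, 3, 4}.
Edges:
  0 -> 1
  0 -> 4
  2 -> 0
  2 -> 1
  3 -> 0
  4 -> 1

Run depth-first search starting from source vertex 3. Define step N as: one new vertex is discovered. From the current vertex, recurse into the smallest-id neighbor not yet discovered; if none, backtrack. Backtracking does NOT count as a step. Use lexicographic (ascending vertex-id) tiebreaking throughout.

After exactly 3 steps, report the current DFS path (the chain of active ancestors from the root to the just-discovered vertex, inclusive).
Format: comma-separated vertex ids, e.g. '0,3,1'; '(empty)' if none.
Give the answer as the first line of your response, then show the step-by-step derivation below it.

3,0,1

step 1: discover 3; path=3; order=3
step 2: discover 0; path=3>0; order=3,0
step 3: discover 1; path=3>0>1; order=3,0,1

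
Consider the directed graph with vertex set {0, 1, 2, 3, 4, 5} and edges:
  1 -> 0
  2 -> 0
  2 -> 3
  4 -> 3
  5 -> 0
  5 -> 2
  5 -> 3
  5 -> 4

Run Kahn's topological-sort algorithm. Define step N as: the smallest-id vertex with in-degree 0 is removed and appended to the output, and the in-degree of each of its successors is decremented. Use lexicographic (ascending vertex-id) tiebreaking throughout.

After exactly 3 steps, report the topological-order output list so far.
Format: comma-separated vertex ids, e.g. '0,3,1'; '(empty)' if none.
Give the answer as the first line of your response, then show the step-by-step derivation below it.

1,5,2

step 1: output 1; order=[1]; indeg=(2,0,1,3,1,0)
step 2: output 5; order=[1,5]; indeg=(1,0,0,2,0,0)
step 3: output 2; order=[1,5,2]; indeg=(0,0,0,1,0,0)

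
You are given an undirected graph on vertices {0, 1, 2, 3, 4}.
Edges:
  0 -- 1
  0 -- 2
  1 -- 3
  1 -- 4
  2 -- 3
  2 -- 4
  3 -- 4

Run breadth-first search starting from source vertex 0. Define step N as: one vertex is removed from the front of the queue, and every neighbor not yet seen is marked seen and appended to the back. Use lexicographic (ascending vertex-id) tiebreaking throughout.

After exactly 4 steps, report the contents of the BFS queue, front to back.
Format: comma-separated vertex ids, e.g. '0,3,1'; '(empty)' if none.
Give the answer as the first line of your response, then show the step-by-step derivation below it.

4

step 1: dequeue 0; queue=[1,2]; order=0
step 2: dequeue 1; queue=[2,3,4]; order=0,1
step 3: dequeue 2; queue=[3,4]; order=0,1,2
step 4: dequeue 3; queue=[4]; order=0,1,2,3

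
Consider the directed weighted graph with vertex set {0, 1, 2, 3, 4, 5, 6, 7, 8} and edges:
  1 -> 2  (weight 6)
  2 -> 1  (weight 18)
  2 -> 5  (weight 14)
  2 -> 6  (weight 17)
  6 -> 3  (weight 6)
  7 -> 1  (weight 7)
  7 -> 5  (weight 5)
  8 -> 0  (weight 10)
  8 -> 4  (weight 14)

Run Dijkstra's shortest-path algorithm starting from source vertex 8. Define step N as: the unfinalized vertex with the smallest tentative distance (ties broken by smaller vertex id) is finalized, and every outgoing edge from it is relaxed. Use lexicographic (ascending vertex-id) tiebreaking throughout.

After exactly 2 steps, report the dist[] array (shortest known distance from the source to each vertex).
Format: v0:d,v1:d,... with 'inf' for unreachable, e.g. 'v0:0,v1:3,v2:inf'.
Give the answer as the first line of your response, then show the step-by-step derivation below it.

v0:10,v1:inf,v2:inf,v3:inf,v4:14,v5:inf,v6:inf,v7:inf,v8:0

step 1: dist = v0:10,v1:inf,v2:inf,v3:inf,v4:14,v5:inf,v6:inf,v7:inf,v8:0
step 2: dist = v0:10,v1:inf,v2:inf,v3:inf,v4:14,v5:inf,v6:inf,v7:inf,v8:0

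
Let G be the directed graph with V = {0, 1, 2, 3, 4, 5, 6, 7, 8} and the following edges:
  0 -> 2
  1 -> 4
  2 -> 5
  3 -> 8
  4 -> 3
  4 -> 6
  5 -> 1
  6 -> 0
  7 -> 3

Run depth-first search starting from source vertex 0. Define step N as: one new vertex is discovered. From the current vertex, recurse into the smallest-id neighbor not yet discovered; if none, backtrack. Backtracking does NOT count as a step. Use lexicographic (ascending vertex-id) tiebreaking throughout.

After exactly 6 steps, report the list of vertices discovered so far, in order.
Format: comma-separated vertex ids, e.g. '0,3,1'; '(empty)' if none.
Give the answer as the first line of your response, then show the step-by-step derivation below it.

0,2,5,1,4,3

step 1: discover 0; path=0; order=0
step 2: discover 2; path=0>2; order=0,2
step 3: discover 5; path=0>2>5; order=0,2,5
step 4: discover 1; path=0>2>5>1; order=0,2,5,1
step 5: discover 4; path=0>2>5>1>4; order=0,2,5,1,4
step 6: discover 3; path=0>2>5>1>4>3; order=0,2,5,1,4,3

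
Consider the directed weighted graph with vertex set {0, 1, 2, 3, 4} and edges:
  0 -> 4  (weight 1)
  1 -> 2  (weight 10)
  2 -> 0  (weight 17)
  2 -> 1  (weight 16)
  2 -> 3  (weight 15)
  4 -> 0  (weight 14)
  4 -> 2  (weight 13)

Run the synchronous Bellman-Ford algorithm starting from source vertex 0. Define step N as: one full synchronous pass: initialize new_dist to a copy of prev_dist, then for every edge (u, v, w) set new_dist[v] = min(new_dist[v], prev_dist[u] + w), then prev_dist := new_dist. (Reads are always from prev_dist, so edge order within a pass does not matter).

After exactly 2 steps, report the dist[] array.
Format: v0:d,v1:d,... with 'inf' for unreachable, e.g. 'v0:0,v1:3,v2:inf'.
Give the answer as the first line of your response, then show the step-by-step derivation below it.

v0:0,v1:inf,v2:14,v3:inf,v4:1

step 1: dist = v0:0,v1:inf,v2:inf,v3:inf,v4:1
step 2: dist = v0:0,v1:inf,v2:14,v3:inf,v4:1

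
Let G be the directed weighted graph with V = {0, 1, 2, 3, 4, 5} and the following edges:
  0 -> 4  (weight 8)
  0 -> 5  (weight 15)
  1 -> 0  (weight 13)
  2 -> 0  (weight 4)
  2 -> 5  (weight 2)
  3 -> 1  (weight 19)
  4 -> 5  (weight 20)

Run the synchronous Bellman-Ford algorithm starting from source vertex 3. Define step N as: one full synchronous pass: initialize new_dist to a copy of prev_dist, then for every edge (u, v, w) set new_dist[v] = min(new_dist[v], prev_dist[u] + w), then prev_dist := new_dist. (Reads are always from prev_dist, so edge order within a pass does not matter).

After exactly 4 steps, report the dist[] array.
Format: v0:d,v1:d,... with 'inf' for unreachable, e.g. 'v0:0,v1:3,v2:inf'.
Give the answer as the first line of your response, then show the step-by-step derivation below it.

v0:32,v1:19,v2:inf,v3:0,v4:40,v5:47

step 1: dist = v0:inf,v1:19,v2:inf,v3:0,v4:inf,v5:inf
step 2: dist = v0:32,v1:19,v2:inf,v3:0,v4:inf,v5:inf
step 3: dist = v0:32,v1:19,v2:inf,v3:0,v4:40,v5:47
step 4: dist = v0:32,v1:19,v2:inf,v3:0,v4:40,v5:47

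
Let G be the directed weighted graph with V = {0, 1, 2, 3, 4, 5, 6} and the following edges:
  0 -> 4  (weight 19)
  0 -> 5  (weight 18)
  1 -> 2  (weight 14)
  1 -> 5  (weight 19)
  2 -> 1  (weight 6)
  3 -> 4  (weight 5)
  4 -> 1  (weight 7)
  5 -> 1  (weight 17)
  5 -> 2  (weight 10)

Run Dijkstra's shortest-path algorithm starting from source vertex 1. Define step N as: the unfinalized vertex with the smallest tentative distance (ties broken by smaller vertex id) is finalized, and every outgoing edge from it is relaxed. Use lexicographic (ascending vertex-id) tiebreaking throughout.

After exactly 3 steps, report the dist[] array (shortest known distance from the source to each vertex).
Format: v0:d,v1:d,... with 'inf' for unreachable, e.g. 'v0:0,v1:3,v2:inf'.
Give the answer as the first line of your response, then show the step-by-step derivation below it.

v0:inf,v1:0,v2:14,v3:inf,v4:inf,v5:19,v6:inf

step 1: dist = v0:inf,v1:0,v2:14,v3:inf,v4:inf,v5:19,v6:inf
step 2: dist = v0:inf,v1:0,v2:14,v3:inf,v4:inf,v5:19,v6:inf
step 3: dist = v0:inf,v1:0,v2:14,v3:inf,v4:inf,v5:19,v6:inf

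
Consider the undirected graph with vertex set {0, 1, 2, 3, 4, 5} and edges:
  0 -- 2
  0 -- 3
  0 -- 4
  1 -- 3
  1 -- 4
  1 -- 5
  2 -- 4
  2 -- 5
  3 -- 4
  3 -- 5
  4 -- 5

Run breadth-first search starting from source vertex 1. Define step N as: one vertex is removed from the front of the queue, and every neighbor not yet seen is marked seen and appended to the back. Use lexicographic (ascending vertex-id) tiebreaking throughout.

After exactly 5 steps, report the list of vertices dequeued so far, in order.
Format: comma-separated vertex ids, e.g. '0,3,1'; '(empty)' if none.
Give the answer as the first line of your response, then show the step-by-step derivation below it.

1,3,4,5,0

step 1: dequeue 1; queue=[3,4,5]; order=1
step 2: dequeue 3; queue=[4,5,0]; order=1,3
step 3: dequeue 4; queue=[5,0,2]; order=1,3,4
step 4: dequeue 5; queue=[0,2]; order=1,3,4,5
step 5: dequeue 0; queue=[2]; order=1,3,4,5,0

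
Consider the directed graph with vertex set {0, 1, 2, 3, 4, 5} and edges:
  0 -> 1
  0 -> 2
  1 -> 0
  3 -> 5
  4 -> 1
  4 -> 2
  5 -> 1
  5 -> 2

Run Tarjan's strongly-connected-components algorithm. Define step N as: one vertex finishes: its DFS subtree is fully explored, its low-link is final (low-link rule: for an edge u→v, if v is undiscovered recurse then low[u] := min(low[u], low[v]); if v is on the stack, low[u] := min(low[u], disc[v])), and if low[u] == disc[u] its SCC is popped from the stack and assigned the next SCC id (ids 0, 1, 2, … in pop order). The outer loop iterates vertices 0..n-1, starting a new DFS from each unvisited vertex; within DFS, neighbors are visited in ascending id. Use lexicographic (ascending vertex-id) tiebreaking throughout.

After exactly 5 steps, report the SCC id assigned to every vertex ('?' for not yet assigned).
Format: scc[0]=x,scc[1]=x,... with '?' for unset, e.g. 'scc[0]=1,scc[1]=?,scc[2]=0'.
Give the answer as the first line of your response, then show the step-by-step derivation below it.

scc[0]=1,scc[1]=1,scc[2]=0,scc[3]=3,scc[4]=?,scc[5]=2

step 1: low=(low[0]=0,low[1]=0,low[2]=?,low[3]=?,low[4]=?,low[5]=?); scc=(scc[0]=?,scc[1]=?,scc[2]=?,scc[3]=?,scc[4]=?,scc[5]=?)
step 2: low=(low[0]=0,low[1]=0,low[2]=2,low[3]=?,low[4]=?,low[5]=?); scc=(scc[0]=?,scc[1]=?,scc[2]=0,scc[3]=?,scc[4]=?,scc[5]=?)
step 3: low=(low[0]=0,low[1]=0,low[2]=2,low[3]=?,low[4]=?,low[5]=?); scc=(scc[0]=1,scc[1]=1,scc[2]=0,scc[3]=?,scc[4]=?,scc[5]=?)
step 4: low=(low[0]=0,low[1]=0,low[2]=2,low[3]=3,low[4]=?,low[5]=4); scc=(scc[0]=1,scc[1]=1,scc[2]=0,scc[3]=?,scc[4]=?,scc[5]=2)
step 5: low=(low[0]=0,low[1]=0,low[2]=2,low[3]=3,low[4]=?,low[5]=4); scc=(scc[0]=1,scc[1]=1,scc[2]=0,scc[3]=3,scc[4]=?,scc[5]=2)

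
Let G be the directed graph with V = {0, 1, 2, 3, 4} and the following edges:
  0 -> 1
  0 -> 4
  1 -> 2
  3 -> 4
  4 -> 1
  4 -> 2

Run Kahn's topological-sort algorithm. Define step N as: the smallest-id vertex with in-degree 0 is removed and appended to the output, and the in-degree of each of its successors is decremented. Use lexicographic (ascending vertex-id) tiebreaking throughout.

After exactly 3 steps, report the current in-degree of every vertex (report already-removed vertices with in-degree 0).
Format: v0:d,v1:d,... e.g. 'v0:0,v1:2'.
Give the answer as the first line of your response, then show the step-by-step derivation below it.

v0:0,v1:0,v2:1,v3:0,v4:0

step 1: output 0; order=[0]; indeg=(0,1,2,0,1)
step 2: output 3; order=[0,3]; indeg=(0,1,2,0,0)
step 3: output 4; order=[0,3,4]; indeg=(0,0,1,0,0)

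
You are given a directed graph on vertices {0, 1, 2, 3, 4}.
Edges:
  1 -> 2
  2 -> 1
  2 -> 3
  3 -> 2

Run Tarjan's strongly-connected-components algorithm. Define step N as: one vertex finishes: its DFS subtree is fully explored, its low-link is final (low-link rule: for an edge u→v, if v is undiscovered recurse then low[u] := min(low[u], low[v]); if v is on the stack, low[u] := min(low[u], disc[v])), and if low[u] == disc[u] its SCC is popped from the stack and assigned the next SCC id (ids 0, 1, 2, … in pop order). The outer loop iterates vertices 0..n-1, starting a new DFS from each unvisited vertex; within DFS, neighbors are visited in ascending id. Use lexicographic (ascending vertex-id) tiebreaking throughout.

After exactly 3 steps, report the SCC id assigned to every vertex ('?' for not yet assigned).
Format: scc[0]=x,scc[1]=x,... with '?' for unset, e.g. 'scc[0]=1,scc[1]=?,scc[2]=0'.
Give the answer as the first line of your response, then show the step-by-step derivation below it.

scc[0]=0,scc[1]=?,scc[2]=?,scc[3]=?,scc[4]=?

step 1: low=(low[0]=0,low[1]=?,low[2]=?,low[3]=?,low[4]=?); scc=(scc[0]=0,scc[1]=?,scc[2]=?,scc[3]=?,scc[4]=?)
step 2: low=(low[0]=0,low[1]=1,low[2]=1,low[3]=2,low[4]=?); scc=(scc[0]=0,scc[1]=?,scc[2]=?,scc[3]=?,scc[4]=?)
step 3: low=(low[0]=0,low[1]=1,low[2]=1,low[3]=2,low[4]=?); scc=(scc[0]=0,scc[1]=?,scc[2]=?,scc[3]=?,scc[4]=?)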